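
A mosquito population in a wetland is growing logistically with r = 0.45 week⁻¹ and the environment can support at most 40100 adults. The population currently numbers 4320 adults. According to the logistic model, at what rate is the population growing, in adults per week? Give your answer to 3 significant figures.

dN/dt = rN(1 − N/K) = 0.45 × 4320 × (1 − 4320/40100).
1 − 4320/40100 = 0.89227; dN/dt = 0.45 × 4320 × 0.89227 = 1734.6.

1730 adults per week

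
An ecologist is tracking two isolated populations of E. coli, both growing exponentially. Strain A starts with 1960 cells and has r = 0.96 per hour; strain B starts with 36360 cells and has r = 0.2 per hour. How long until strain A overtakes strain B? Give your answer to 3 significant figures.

Set 1960·e^(0.96t) = 36360·e^(0.2t).
e^((0.96 − 0.2)t) = 36360/1960 → e^(0.76·t) = 18.551.
0.76·t = ln(18.551) = 2.9205, so t = 2.9205/0.76 = 3.8428.

3.84 hours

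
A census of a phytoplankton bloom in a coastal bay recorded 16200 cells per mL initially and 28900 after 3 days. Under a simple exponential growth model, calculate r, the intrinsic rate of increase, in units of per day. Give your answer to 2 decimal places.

From N(t) = N₀·e^(rt): e^(r·3) = 28900/16200 = 1.784.
r·3 = ln(1.784) = 0.57883, so r = 0.57883/3 = 0.19294.

0.19 per day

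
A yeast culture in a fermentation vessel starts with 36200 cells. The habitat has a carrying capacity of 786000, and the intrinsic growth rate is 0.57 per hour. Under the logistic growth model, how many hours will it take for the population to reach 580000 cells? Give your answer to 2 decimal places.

A = (K − N₀)/N₀ = (786000 − 36200)/36200 = 20.713.
Solve 786000/(1 + 20.713·e^(−0.57t)) = 580000: 1 + 20.713·e^(−0.57t) = 1.3552, so e^(−0.57t) = 0.0171476.
−0.57·t = ln(0.0171476) = -4.0659, so t = 4.0659/0.57 = 7.1332.

7.13 hours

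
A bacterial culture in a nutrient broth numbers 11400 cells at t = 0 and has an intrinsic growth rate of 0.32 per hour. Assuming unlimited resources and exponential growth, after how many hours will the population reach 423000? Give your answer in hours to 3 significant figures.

11.3 hours

Set N₀·e^(rt) = 423000: e^(0.32·t) = 423000/11400 = 37.105.
0.32·t = ln(37.105) = 3.6138, so t = 3.6138/0.32 = 11.293.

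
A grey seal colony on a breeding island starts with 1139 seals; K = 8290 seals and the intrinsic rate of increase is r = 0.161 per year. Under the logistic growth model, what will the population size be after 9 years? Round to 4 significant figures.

3351 seals

A = (K − N₀)/N₀ = (8290 − 1139)/1139 = 6.2783.
N(t) = K/(1 + A·e^(−rt)) = 8290/(1 + 6.2783×e^(−0.161×9)).
e^(−1.449) = 0.2348; denominator = 1 + 6.2783×0.2348 = 2.4742.
N = 8290/2.4742 = 3350.61.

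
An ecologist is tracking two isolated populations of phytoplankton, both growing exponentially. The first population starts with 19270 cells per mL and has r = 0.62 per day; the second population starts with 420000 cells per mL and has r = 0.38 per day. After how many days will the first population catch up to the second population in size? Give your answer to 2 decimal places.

Set 19270·e^(0.62t) = 420000·e^(0.38t).
e^((0.62 − 0.38)t) = 420000/19270 → e^(0.24·t) = 21.796.
0.24·t = ln(21.796) = 3.0817, so t = 3.0817/0.24 = 12.84.

12.84 days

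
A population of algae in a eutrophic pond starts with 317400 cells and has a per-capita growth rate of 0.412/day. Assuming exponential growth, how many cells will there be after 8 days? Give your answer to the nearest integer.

N(t) = N₀·e^(rt) = 317400 × e^(0.412×8) = 317400 × e^3.296.
e^3.296 ≈ 27.004, so N ≈ 317400 × 27.004 = 8.571198×10^6.

8571198 cells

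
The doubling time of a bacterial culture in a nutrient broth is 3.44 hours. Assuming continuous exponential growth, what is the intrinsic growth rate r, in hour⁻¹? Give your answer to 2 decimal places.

r = ln(2)/t_d = 0.6931/3.44 = 0.2015.

0.20 per hour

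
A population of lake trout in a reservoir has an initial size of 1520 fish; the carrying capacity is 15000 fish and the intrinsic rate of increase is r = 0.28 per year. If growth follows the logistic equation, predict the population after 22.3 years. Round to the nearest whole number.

14746 fish

A = (K − N₀)/N₀ = (15000 − 1520)/1520 = 8.8684.
N(t) = K/(1 + A·e^(−rt)) = 15000/(1 + 8.8684×e^(−0.28×22.3)).
e^(−6.244) = 0.0019421; denominator = 1 + 8.8684×0.0019421 = 1.0172.
N = 15000/1.0172 = 14746.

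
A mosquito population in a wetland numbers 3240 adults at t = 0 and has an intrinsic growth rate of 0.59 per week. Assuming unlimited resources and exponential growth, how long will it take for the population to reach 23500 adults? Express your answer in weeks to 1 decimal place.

Set N₀·e^(rt) = 23500: e^(0.59·t) = 23500/3240 = 7.2531.
0.59·t = ln(7.2531) = 1.9814, so t = 1.9814/0.59 = 3.3584.

3.4 weeks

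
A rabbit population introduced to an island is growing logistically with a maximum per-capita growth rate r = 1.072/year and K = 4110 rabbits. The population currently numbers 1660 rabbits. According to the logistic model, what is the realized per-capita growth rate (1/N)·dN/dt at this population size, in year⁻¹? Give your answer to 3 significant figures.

0.639 per year

(1/N)·dN/dt = r(1 − N/K) = 1.072 × (1 − 1660/4110).
= 1.072 × 0.59611 = 0.63903.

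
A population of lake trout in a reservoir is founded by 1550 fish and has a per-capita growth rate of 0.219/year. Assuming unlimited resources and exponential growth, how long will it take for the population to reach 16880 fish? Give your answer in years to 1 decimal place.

Set N₀·e^(rt) = 16880: e^(0.219·t) = 16880/1550 = 10.89.
0.219·t = ln(10.89) = 2.3879, so t = 2.3879/0.219 = 10.904.

10.9 years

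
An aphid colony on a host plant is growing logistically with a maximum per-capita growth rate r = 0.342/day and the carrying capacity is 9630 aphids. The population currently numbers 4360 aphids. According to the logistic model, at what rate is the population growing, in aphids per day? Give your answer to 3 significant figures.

dN/dt = rN(1 − N/K) = 0.342 × 4360 × (1 − 4360/9630).
1 − 4360/9630 = 0.54725; dN/dt = 0.342 × 4360 × 0.54725 = 816.01.

816 aphids per day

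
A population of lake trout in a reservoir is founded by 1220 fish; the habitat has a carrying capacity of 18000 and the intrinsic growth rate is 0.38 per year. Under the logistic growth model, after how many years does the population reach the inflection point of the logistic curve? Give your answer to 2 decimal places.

6.90 years

Logistic growth is fastest at N = K/2 = 9000.
A = (K − N₀)/N₀ = 13.754. Set K/(1 + A·e^(−rt)) = K/2 → A·e^(−rt) = 1.
e^(−0.38t) = 1/13.754 = 0.0727056, so t = ln(13.754)/0.38 = 2.6213/0.38 = 6.8983.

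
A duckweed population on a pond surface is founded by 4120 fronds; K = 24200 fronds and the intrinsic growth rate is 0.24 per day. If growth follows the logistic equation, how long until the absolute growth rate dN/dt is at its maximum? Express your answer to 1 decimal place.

6.6 days

Logistic growth is fastest at N = K/2 = 12100.
A = (K − N₀)/N₀ = 4.8738. Set K/(1 + A·e^(−rt)) = K/2 → A·e^(−rt) = 1.
e^(−0.24t) = 1/4.8738 = 0.205179, so t = ln(4.8738)/0.24 = 1.5839/0.24 = 6.5995.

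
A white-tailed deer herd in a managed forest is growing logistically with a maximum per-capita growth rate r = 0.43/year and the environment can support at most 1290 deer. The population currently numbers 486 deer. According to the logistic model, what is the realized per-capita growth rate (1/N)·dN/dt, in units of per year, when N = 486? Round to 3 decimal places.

0.268 per year

(1/N)·dN/dt = r(1 − N/K) = 0.43 × (1 − 486/1290).
= 0.43 × 0.62326 = 0.268.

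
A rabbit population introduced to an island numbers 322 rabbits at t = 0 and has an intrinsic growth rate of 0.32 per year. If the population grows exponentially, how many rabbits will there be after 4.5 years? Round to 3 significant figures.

N(t) = N₀·e^(rt) = 322 × e^(0.32×4.5) = 322 × e^1.44.
e^1.44 ≈ 4.2207, so N ≈ 322 × 4.2207 = 1359.06.

1360 rabbits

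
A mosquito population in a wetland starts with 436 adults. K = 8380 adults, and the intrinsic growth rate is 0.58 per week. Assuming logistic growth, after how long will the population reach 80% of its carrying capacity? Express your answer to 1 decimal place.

7.4 weeks

A = (K − N₀)/N₀ = (8380 − 436)/436 = 18.22.
Solve 8380/(1 + 18.22·e^(−0.58t)) = 6704: 1 + 18.22·e^(−0.58t) = 1.25, so e^(−0.58t) = 0.013721.
−0.58·t = ln(0.013721) = -4.2888, so t = 4.2888/0.58 = 7.3945.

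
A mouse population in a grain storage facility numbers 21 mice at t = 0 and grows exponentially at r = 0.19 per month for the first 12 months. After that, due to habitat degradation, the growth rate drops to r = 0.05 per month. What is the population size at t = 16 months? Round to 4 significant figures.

250.8 mice

Phase 1: N(12) = 21·e^(0.19×12) = 21·e^2.28 = 205.31.
Phase 2 runs for 16 − 12 = 4 months at r = 0.05.
N(16) = 205.31·e^(0.05×4) = 205.31·e^0.2 = 250.767.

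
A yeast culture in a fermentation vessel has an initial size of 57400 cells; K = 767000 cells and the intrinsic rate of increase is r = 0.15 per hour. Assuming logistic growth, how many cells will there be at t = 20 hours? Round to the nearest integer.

A = (K − N₀)/N₀ = (767000 − 57400)/57400 = 12.362.
N(t) = K/(1 + A·e^(−rt)) = 767000/(1 + 12.362×e^(−0.15×20)).
e^(−3) = 0.049787; denominator = 1 + 12.362×0.049787 = 1.6155.
N = 767000/1.6155 = 474780.

474780 cells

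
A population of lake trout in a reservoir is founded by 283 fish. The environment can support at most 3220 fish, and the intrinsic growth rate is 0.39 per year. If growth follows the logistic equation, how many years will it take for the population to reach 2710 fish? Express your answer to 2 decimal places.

A = (K − N₀)/N₀ = (3220 − 283)/283 = 10.378.
Solve 3220/(1 + 10.378·e^(−0.39t)) = 2710: 1 + 10.378·e^(−0.39t) = 1.1882, so e^(−0.39t) = 0.0181336.
−0.39·t = ln(0.0181336) = -4.01, so t = 4.01/0.39 = 10.282.

10.28 years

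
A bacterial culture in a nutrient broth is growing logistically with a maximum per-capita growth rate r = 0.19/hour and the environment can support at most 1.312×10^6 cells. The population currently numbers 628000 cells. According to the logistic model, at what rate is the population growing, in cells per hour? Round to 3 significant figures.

62200 cells per hour

dN/dt = rN(1 − N/K) = 0.19 × 628000 × (1 − 628000/1.312×10^6).
1 − 628000/1.312×10^6 = 0.52134; dN/dt = 0.19 × 628000 × 0.52134 = 62206.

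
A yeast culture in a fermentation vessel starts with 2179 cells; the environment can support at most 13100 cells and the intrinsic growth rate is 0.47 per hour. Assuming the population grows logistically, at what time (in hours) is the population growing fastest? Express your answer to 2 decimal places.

Logistic growth is fastest at N = K/2 = 6550.
A = (K − N₀)/N₀ = 5.0119. Set K/(1 + A·e^(−rt)) = K/2 → A·e^(−rt) = 1.
e^(−0.47t) = 1/5.0119 = 0.199524, so t = ln(5.0119)/0.47 = 1.6118/0.47 = 3.4294.

3.43 hours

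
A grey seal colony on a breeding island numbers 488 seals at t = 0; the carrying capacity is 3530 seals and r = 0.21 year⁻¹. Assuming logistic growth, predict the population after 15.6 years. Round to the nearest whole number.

2857 seals

A = (K − N₀)/N₀ = (3530 − 488)/488 = 6.2336.
N(t) = K/(1 + A·e^(−rt)) = 3530/(1 + 6.2336×e^(−0.21×15.6)).
e^(−3.276) = 0.037779; denominator = 1 + 6.2336×0.037779 = 1.2355.
N = 3530/1.2355 = 2857.14.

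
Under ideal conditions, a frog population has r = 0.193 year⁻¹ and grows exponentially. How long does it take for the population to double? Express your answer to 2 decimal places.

3.59 years

Doubling time t_d = ln(2)/r = 0.6931/0.193 = 3.5914.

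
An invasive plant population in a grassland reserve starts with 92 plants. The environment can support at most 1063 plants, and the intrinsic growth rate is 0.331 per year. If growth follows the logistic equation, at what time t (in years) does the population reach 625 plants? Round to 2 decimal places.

A = (K − N₀)/N₀ = (1063 − 92)/92 = 10.554.
Solve 1063/(1 + 10.554·e^(−0.331t)) = 625: 1 + 10.554·e^(−0.331t) = 1.7008, so e^(−0.331t) = 0.0663992.
−0.331·t = ln(0.0663992) = -2.7121, so t = 2.7121/0.331 = 8.1936.

8.19 years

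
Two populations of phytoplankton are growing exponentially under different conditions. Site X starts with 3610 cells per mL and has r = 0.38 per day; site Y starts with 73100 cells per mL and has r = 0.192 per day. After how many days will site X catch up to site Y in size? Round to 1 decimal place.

16.0 days

Set 3610·e^(0.38t) = 73100·e^(0.192t).
e^((0.38 − 0.192)t) = 73100/3610 → e^(0.188·t) = 20.249.
0.188·t = ln(20.249) = 3.0081, so t = 3.0081/0.188 = 16.001.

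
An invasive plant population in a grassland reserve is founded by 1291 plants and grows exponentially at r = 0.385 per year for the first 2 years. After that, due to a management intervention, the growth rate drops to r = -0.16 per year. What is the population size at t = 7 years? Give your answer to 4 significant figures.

Phase 1: N(2) = 1291·e^(0.385×2) = 1291·e^0.77 = 2788.26.
Phase 2 runs for 7 − 2 = 5 years at r = -0.16.
N(7) = 2788.26·e^(-0.16×5) = 2788.26·e^-0.8 = 1252.85.

1253 plants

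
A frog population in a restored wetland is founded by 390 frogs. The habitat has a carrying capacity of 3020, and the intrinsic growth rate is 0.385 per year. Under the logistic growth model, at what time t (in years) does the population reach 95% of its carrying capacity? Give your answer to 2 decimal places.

12.61 years

A = (K − N₀)/N₀ = (3020 − 390)/390 = 6.7436.
Solve 3020/(1 + 6.7436·e^(−0.385t)) = 2869: 1 + 6.7436·e^(−0.385t) = 1.0526, so e^(−0.385t) = 0.00780468.
−0.385·t = ln(0.00780468) = -4.853, so t = 4.853/0.385 = 12.605.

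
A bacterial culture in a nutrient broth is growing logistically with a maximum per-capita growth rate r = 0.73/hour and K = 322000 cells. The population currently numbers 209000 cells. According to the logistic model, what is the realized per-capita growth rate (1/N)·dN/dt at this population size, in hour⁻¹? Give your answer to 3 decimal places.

0.256 per hour

(1/N)·dN/dt = r(1 − N/K) = 0.73 × (1 − 209000/322000).
= 0.73 × 0.35093 = 0.25618.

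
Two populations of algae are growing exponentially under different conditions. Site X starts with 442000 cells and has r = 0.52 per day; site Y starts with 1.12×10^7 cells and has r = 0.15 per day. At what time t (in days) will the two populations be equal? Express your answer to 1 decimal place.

8.7 days

Set 442000·e^(0.52t) = 1.12×10^7·e^(0.15t).
e^((0.52 − 0.15)t) = 1.12×10^7/442000 → e^(0.37·t) = 25.339.
0.37·t = ln(25.339) = 3.2324, so t = 3.2324/0.37 = 8.7361.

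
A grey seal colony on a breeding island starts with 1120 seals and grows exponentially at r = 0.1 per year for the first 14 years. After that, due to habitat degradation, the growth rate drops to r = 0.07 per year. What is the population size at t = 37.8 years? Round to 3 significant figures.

Phase 1: N(14) = 1120·e^(0.1×14) = 1120·e^1.4 = 4541.82.
Phase 2 runs for 37.8 − 14 = 23.8 years at r = 0.07.
N(37.8) = 4541.82·e^(0.07×23.8) = 4541.82·e^1.666 = 24030.6.

24000 seals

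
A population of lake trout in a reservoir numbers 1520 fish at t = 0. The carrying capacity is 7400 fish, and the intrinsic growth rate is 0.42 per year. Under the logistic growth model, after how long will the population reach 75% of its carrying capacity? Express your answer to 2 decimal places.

A = (K − N₀)/N₀ = (7400 − 1520)/1520 = 3.8684.
Solve 7400/(1 + 3.8684·e^(−0.42t)) = 5550: 1 + 3.8684·e^(−0.42t) = 1.3333, so e^(−0.42t) = 0.0861678.
−0.42·t = ln(0.0861678) = -2.4515, so t = 2.4515/0.42 = 5.8368.

5.84 years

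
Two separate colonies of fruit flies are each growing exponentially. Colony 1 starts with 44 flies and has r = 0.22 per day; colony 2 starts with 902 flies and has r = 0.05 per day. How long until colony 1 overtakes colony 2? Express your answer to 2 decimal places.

Set 44·e^(0.22t) = 902·e^(0.05t).
e^((0.22 − 0.05)t) = 902/44 → e^(0.17·t) = 20.5.
0.17·t = ln(20.5) = 3.0204, so t = 3.0204/0.17 = 17.767.

17.77 days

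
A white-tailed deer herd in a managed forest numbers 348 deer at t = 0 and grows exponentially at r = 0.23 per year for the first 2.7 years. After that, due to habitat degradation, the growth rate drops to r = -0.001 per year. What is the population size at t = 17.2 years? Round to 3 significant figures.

638 deer

Phase 1: N(2.7) = 348·e^(0.23×2.7) = 348·e^0.621 = 647.554.
Phase 2 runs for 17.2 − 2.7 = 14.5 years at r = -0.001.
N(17.2) = 647.554·e^(-0.001×14.5) = 647.554·e^-0.0145 = 638.232.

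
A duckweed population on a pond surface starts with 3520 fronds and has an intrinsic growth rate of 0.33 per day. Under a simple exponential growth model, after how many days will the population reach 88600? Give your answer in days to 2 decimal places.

9.77 days

Set N₀·e^(rt) = 88600: e^(0.33·t) = 88600/3520 = 25.17.
0.33·t = ln(25.17) = 3.2257, so t = 3.2257/0.33 = 9.7748.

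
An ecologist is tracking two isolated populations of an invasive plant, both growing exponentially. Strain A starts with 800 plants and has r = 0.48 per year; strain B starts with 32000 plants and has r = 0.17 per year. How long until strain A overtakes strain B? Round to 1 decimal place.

11.9 years

Set 800·e^(0.48t) = 32000·e^(0.17t).
e^((0.48 − 0.17)t) = 32000/800 → e^(0.31·t) = 40.
0.31·t = ln(40) = 3.6889, so t = 3.6889/0.31 = 11.9.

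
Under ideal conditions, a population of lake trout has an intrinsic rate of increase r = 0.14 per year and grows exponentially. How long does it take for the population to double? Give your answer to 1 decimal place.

Doubling time t_d = ln(2)/r = 0.6931/0.14 = 4.9511.

5.0 years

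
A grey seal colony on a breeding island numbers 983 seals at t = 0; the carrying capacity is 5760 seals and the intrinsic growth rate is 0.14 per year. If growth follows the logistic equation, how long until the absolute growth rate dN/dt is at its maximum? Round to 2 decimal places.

Logistic growth is fastest at N = K/2 = 2880.
A = (K − N₀)/N₀ = 4.8596. Set K/(1 + A·e^(−rt)) = K/2 → A·e^(−rt) = 1.
e^(−0.14t) = 1/4.8596 = 0.205778, so t = ln(4.8596)/0.14 = 1.581/0.14 = 11.293.

11.29 years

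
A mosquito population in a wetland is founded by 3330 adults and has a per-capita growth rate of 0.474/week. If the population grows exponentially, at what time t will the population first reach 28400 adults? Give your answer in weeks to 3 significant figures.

4.52 weeks

Set N₀·e^(rt) = 28400: e^(0.474·t) = 28400/3330 = 8.5285.
0.474·t = ln(8.5285) = 2.1434, so t = 2.1434/0.474 = 4.522.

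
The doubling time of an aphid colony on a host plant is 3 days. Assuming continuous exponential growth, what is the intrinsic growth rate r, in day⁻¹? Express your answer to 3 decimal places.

r = ln(2)/t_d = 0.6931/3 = 0.23105.

0.231 per day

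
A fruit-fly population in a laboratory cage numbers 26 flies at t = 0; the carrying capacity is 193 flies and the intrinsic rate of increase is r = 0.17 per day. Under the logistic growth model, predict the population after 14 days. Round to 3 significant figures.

121 flies

A = (K − N₀)/N₀ = (193 − 26)/26 = 6.4231.
N(t) = K/(1 + A·e^(−rt)) = 193/(1 + 6.4231×e^(−0.17×14)).
e^(−2.38) = 0.092551; denominator = 1 + 6.4231×0.092551 = 1.5945.
N = 193/1.5945 = 121.044.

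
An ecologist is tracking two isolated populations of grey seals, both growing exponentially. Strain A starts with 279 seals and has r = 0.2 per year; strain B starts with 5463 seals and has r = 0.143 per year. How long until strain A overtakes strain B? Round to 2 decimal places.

Set 279·e^(0.2t) = 5463·e^(0.143t).
e^((0.2 − 0.143)t) = 5463/279 → e^(0.057·t) = 19.581.
0.057·t = ln(19.581) = 2.9745, so t = 2.9745/0.057 = 52.185.

52.18 years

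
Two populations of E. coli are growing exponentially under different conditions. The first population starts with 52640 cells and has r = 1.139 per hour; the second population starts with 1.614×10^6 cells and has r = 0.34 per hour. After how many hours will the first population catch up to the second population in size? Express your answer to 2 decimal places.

Set 52640·e^(1.139t) = 1.614×10^6·e^(0.34t).
e^((1.139 − 0.34)t) = 1.614×10^6/52640 → e^(0.799·t) = 30.661.
0.799·t = ln(30.661) = 3.423, so t = 3.423/0.799 = 4.2841.

4.28 hours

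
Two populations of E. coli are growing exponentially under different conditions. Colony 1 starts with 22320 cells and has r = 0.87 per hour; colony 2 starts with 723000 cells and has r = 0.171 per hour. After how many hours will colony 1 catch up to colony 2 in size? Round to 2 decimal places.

Set 22320·e^(0.87t) = 723000·e^(0.171t).
e^((0.87 − 0.171)t) = 723000/22320 → e^(0.699·t) = 32.392.
0.699·t = ln(32.392) = 3.4779, so t = 3.4779/0.699 = 4.9756.

4.98 hours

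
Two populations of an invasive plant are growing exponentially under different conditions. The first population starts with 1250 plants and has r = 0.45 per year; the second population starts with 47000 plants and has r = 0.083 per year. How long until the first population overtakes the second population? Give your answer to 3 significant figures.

Set 1250·e^(0.45t) = 47000·e^(0.083t).
e^((0.45 − 0.083)t) = 47000/1250 → e^(0.367·t) = 37.6.
0.367·t = ln(37.6) = 3.627, so t = 3.627/0.367 = 9.8828.

9.88 years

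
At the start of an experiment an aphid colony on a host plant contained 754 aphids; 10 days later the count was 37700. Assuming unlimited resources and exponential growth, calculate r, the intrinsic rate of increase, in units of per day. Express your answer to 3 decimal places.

From N(t) = N₀·e^(rt): e^(r·10) = 37700/754 = 50.
r·10 = ln(50) = 3.912, so r = 3.912/10 = 0.3912.

0.391 per day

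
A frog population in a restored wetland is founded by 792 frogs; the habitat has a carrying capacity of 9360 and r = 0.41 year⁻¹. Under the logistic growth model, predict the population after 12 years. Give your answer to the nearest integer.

A = (K − N₀)/N₀ = (9360 − 792)/792 = 10.818.
N(t) = K/(1 + A·e^(−rt)) = 9360/(1 + 10.818×e^(−0.41×12)).
e^(−4.92) = 0.0072991; denominator = 1 + 10.818×0.0072991 = 1.079.
N = 9360/1.079 = 8674.99.

8675 frogs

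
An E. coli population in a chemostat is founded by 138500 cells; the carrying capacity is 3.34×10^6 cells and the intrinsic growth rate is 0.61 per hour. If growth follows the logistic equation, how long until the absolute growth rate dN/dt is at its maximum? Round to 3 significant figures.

5.15 hours

Logistic growth is fastest at N = K/2 = 1.67×10^6.
A = (K − N₀)/N₀ = 23.116. Set K/(1 + A·e^(−rt)) = K/2 → A·e^(−rt) = 1.
e^(−0.61t) = 1/23.116 = 0.043261, so t = ln(23.116)/0.61 = 3.1405/0.61 = 5.1484.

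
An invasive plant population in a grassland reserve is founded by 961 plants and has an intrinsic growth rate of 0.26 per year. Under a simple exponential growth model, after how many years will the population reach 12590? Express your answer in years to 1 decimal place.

9.9 years

Set N₀·e^(rt) = 12590: e^(0.26·t) = 12590/961 = 13.101.
0.26·t = ln(13.101) = 2.5727, so t = 2.5727/0.26 = 9.8949.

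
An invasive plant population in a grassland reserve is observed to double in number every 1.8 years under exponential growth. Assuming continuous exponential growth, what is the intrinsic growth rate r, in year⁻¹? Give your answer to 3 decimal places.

0.385 per year

r = ln(2)/t_d = 0.6931/1.8 = 0.38508.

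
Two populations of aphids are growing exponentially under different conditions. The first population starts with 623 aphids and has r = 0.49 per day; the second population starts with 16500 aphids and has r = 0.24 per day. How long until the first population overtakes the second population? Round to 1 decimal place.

13.1 days

Set 623·e^(0.49t) = 16500·e^(0.24t).
e^((0.49 − 0.24)t) = 16500/623 → e^(0.25·t) = 26.485.
0.25·t = ln(26.485) = 3.2766, so t = 3.2766/0.25 = 13.106.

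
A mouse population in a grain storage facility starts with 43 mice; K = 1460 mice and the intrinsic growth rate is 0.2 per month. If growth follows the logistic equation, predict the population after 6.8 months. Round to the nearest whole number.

A = (K − N₀)/N₀ = (1460 − 43)/43 = 32.953.
N(t) = K/(1 + A·e^(−rt)) = 1460/(1 + 32.953×e^(−0.2×6.8)).
e^(−1.36) = 0.25666; denominator = 1 + 32.953×0.25666 = 9.4579.
N = 1460/9.4579 = 154.369.

154 mice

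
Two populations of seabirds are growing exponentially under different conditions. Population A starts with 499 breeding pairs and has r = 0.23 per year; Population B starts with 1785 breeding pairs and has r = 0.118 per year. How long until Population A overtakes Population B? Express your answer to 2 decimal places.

11.38 years

Set 499·e^(0.23t) = 1785·e^(0.118t).
e^((0.23 − 0.118)t) = 1785/499 → e^(0.112·t) = 3.5772.
0.112·t = ln(3.5772) = 1.2746, so t = 1.2746/0.112 = 11.38.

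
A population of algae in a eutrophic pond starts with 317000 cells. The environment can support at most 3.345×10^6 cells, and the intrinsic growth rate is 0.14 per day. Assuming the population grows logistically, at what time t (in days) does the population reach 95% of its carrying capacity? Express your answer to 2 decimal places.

37.15 days

A = (K − N₀)/N₀ = (3.345×10^6 − 317000)/317000 = 9.5521.
Solve 3.345×10^6/(1 + 9.5521·e^(−0.14t)) = 3.17775×10^6: 1 + 9.5521·e^(−0.14t) = 1.0526, so e^(−0.14t) = 0.00550998.
−0.14·t = ln(0.00550998) = -5.2012, so t = 5.2012/0.14 = 37.151.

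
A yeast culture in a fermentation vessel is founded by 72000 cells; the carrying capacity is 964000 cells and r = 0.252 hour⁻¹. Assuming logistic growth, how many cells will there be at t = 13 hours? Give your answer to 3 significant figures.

A = (K − N₀)/N₀ = (964000 − 72000)/72000 = 12.389.
N(t) = K/(1 + A·e^(−rt)) = 964000/(1 + 12.389×e^(−0.252×13)).
e^(−3.276) = 0.037779; denominator = 1 + 12.389×0.037779 = 1.468.
N = 964000/1.468 = 656658.

657000 cells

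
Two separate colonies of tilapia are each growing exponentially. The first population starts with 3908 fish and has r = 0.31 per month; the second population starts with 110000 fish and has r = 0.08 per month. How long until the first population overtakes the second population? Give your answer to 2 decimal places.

14.51 months

Set 3908·e^(0.31t) = 110000·e^(0.08t).
e^((0.31 − 0.08)t) = 110000/3908 → e^(0.23·t) = 28.147.
0.23·t = ln(28.147) = 3.3375, so t = 3.3375/0.23 = 14.511.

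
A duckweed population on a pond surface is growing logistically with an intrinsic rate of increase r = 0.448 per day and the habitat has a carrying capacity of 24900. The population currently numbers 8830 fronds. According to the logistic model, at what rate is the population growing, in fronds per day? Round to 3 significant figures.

dN/dt = rN(1 − N/K) = 0.448 × 8830 × (1 − 8830/24900).
1 − 8830/24900 = 0.64538; dN/dt = 0.448 × 8830 × 0.64538 = 2553.

2550 fronds per day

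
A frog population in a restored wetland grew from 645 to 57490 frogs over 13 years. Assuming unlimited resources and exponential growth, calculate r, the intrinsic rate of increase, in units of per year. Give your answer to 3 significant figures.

0.345 per year

From N(t) = N₀·e^(rt): e^(r·13) = 57490/645 = 89.132.
r·13 = ln(89.132) = 4.4901, so r = 4.4901/13 = 0.34539.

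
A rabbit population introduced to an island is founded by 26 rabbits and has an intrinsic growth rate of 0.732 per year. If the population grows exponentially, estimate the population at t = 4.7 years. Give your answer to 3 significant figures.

N(t) = N₀·e^(rt) = 26 × e^(0.732×4.7) = 26 × e^3.44.
e^3.44 ≈ 31.199, so N ≈ 26 × 31.199 = 811.185.

811 rabbits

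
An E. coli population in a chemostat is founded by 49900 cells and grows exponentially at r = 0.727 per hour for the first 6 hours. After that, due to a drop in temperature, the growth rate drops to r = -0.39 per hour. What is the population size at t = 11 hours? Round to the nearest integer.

556697 cells

Phase 1: N(6) = 49900·e^(0.727×6) = 49900·e^4.362 = 3.912849×10^6.
Phase 2 runs for 11 − 6 = 5 hours at r = -0.39.
N(11) = 3.912849×10^6·e^(-0.39×5) = 3.912849×10^6·e^-1.95 = 556697.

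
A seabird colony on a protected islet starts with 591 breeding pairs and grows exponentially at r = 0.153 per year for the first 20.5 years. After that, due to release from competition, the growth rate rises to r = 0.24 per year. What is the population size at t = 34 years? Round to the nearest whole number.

347429 breeding pairs

Phase 1: N(20.5) = 591·e^(0.153×20.5) = 591·e^3.136 = 13606.7.
Phase 2 runs for 34 − 20.5 = 13.5 years at r = 0.24.
N(34) = 13606.7·e^(0.24×13.5) = 13606.7·e^3.24 = 347429.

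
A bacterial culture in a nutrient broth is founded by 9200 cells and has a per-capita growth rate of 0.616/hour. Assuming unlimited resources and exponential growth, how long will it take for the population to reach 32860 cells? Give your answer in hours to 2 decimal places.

2.07 hours

Set N₀·e^(rt) = 32860: e^(0.616·t) = 32860/9200 = 3.5717.
0.616·t = ln(3.5717) = 1.2731, so t = 1.2731/0.616 = 2.0666.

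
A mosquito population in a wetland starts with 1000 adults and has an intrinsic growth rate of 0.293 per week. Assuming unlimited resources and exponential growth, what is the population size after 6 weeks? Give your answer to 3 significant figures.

5800 adults

N(t) = N₀·e^(rt) = 1000 × e^(0.293×6) = 1000 × e^1.758.
e^1.758 ≈ 5.8008, so N ≈ 1000 × 5.8008 = 5800.82.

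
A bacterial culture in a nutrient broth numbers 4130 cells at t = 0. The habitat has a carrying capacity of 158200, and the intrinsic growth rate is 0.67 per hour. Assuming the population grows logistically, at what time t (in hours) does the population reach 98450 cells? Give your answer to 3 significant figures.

6.15 hours

A = (K − N₀)/N₀ = (158200 − 4130)/4130 = 37.305.
Solve 158200/(1 + 37.305·e^(−0.67t)) = 98450: 1 + 37.305·e^(−0.67t) = 1.6069, so e^(−0.67t) = 0.0162687.
−0.67·t = ln(0.0162687) = -4.1185, so t = 4.1185/0.67 = 6.147.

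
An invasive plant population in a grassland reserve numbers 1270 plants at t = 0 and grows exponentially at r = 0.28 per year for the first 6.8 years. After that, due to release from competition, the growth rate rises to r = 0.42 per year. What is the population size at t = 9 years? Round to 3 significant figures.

21500 plants

Phase 1: N(6.8) = 1270·e^(0.28×6.8) = 1270·e^1.904 = 8525.12.
Phase 2 runs for 9 − 6.8 = 2.2 years at r = 0.42.
N(9) = 8525.12·e^(0.42×2.2) = 8525.12·e^0.924 = 21477.7.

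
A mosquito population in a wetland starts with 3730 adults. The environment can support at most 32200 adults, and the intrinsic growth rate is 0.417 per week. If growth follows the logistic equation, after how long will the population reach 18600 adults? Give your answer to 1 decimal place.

5.6 weeks

A = (K − N₀)/N₀ = (32200 − 3730)/3730 = 7.6327.
Solve 32200/(1 + 7.6327·e^(−0.417t)) = 18600: 1 + 7.6327·e^(−0.417t) = 1.7312, so e^(−0.417t) = 0.095796.
−0.417·t = ln(0.095796) = -2.3455, so t = 2.3455/0.417 = 5.6248.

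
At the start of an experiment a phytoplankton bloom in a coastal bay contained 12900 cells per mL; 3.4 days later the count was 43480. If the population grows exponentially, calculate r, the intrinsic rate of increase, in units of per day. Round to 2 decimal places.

0.36 per day

From N(t) = N₀·e^(rt): e^(r·3.4) = 43480/12900 = 3.3705.
r·3.4 = ln(3.3705) = 1.2151, so r = 1.2151/3.4 = 0.35737.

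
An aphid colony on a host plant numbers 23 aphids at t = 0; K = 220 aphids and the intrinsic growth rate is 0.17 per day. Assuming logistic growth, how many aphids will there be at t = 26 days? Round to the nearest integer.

A = (K − N₀)/N₀ = (220 − 23)/23 = 8.5652.
N(t) = K/(1 + A·e^(−rt)) = 220/(1 + 8.5652×e^(−0.17×26)).
e^(−4.42) = 0.012034; denominator = 1 + 8.5652×0.012034 = 1.1031.
N = 220/1.1031 = 199.442.

199 aphids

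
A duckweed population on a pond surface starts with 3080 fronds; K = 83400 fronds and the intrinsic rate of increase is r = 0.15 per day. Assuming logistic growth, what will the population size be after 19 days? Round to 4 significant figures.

33250 fronds

A = (K − N₀)/N₀ = (83400 − 3080)/3080 = 26.078.
N(t) = K/(1 + A·e^(−rt)) = 83400/(1 + 26.078×e^(−0.15×19)).
e^(−2.85) = 0.057844; denominator = 1 + 26.078×0.057844 = 2.5085.
N = 83400/2.5085 = 33247.5.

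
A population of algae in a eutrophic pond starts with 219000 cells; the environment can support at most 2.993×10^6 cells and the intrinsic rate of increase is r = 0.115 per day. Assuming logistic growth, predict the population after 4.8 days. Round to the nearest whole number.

360888 cells

A = (K − N₀)/N₀ = (2.993×10^6 − 219000)/219000 = 12.667.
N(t) = K/(1 + A·e^(−rt)) = 2.993×10^6/(1 + 12.667×e^(−0.115×4.8)).
e^(−0.552) = 0.5758; denominator = 1 + 12.667×0.5758 = 8.2934.
N = 2.993×10^6/8.2934 = 360888.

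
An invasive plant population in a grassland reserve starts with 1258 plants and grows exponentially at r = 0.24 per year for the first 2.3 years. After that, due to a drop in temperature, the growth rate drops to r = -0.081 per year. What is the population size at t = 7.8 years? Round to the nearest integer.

1399 plants

Phase 1: N(2.3) = 1258·e^(0.24×2.3) = 1258·e^0.552 = 2184.8.
Phase 2 runs for 7.8 − 2.3 = 5.5 years at r = -0.081.
N(7.8) = 2184.8·e^(-0.081×5.5) = 2184.8·e^-0.4455 = 1399.37.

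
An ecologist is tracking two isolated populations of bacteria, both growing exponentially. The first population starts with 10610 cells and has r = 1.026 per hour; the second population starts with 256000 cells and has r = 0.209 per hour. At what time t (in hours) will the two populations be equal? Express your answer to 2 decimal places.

3.90 hours

Set 10610·e^(1.026t) = 256000·e^(0.209t).
e^((1.026 − 0.209)t) = 256000/10610 → e^(0.817·t) = 24.128.
0.817·t = ln(24.128) = 3.1834, so t = 3.1834/0.817 = 3.8964.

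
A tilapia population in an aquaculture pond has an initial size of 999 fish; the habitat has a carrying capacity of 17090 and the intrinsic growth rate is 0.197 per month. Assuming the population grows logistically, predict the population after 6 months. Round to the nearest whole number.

2877 fish

A = (K − N₀)/N₀ = (17090 − 999)/999 = 16.107.
N(t) = K/(1 + A·e^(−rt)) = 17090/(1 + 16.107×e^(−0.197×6)).
e^(−1.182) = 0.30666; denominator = 1 + 16.107×0.30666 = 5.9395.
N = 17090/5.9395 = 2877.35.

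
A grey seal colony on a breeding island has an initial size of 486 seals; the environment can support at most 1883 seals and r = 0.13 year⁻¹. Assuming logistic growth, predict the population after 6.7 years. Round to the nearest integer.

A = (K − N₀)/N₀ = (1883 − 486)/486 = 2.8745.
N(t) = K/(1 + A·e^(−rt)) = 1883/(1 + 2.8745×e^(−0.13×6.7)).
e^(−0.871) = 0.41853; denominator = 1 + 2.8745×0.41853 = 2.2031.
N = 1883/2.2031 = 854.718.

855 seals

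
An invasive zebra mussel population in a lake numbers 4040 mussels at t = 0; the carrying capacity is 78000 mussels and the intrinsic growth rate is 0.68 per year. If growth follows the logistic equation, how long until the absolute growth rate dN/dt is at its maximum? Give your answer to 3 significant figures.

Logistic growth is fastest at N = K/2 = 39000.
A = (K − N₀)/N₀ = 18.307. Set K/(1 + A·e^(−rt)) = K/2 → A·e^(−rt) = 1.
e^(−0.68t) = 1/18.307 = 0.0546241, so t = ln(18.307)/0.68 = 2.9073/0.68 = 4.2754.

4.28 years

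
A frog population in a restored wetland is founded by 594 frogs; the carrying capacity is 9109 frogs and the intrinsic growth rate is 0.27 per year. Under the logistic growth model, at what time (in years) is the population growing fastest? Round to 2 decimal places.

Logistic growth is fastest at N = K/2 = 4554.5.
A = (K − N₀)/N₀ = 14.335. Set K/(1 + A·e^(−rt)) = K/2 → A·e^(−rt) = 1.
e^(−0.27t) = 1/14.335 = 0.0697592, so t = ln(14.335)/0.27 = 2.6627/0.27 = 9.8619.

9.86 years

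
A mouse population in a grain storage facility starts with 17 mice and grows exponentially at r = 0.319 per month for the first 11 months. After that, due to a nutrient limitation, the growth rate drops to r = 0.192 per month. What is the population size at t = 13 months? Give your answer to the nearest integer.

834 mice

Phase 1: N(11) = 17·e^(0.319×11) = 17·e^3.509 = 568.052.
Phase 2 runs for 13 − 11 = 2 months at r = 0.192.
N(13) = 568.052·e^(0.192×2) = 568.052·e^0.384 = 833.983.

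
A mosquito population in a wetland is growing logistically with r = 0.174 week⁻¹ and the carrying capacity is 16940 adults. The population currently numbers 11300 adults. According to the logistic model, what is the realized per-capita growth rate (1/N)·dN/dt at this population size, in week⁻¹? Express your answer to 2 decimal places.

(1/N)·dN/dt = r(1 − N/K) = 0.174 × (1 − 11300/16940).
= 0.174 × 0.33294 = 0.057932.

0.06 per week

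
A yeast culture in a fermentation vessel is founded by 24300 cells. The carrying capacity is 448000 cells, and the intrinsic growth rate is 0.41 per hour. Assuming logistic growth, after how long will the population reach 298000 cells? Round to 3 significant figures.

8.65 hours

A = (K − N₀)/N₀ = (448000 − 24300)/24300 = 17.436.
Solve 448000/(1 + 17.436·e^(−0.41t)) = 298000: 1 + 17.436·e^(−0.41t) = 1.5034, so e^(−0.41t) = 0.0288684.
−0.41·t = ln(0.0288684) = -3.545, so t = 3.545/0.41 = 8.6464.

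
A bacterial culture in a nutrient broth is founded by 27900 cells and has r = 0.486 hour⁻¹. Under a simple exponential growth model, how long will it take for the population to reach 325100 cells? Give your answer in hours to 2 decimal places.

5.05 hours

Set N₀·e^(rt) = 325100: e^(0.486·t) = 325100/27900 = 11.652.
0.486·t = ln(11.652) = 2.4555, so t = 2.4555/0.486 = 5.0525.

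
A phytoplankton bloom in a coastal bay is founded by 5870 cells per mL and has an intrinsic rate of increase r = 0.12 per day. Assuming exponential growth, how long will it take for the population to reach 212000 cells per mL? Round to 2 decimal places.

Set N₀·e^(rt) = 212000: e^(0.12·t) = 212000/5870 = 36.116.
0.12·t = ln(36.116) = 3.5867, so t = 3.5867/0.12 = 29.889.

29.89 days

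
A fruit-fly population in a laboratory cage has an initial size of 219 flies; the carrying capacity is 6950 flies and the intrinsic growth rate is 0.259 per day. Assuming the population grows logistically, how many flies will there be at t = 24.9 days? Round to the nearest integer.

A = (K − N₀)/N₀ = (6950 − 219)/219 = 30.735.
N(t) = K/(1 + A·e^(−rt)) = 6950/(1 + 30.735×e^(−0.259×24.9)).
e^(−6.449) = 0.0015819; denominator = 1 + 30.735×0.0015819 = 1.0486.
N = 6950/1.0486 = 6627.75.

6628 flies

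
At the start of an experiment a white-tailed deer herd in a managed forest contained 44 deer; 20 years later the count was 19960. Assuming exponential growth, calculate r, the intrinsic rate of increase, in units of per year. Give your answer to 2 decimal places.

From N(t) = N₀·e^(rt): e^(r·20) = 19960/44 = 453.64.
r·20 = ln(453.64) = 6.1173, so r = 6.1173/20 = 0.30586.

0.31 per year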